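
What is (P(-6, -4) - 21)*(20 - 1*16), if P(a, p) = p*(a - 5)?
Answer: 92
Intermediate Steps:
P(a, p) = p*(-5 + a)
(P(-6, -4) - 21)*(20 - 1*16) = (-4*(-5 - 6) - 21)*(20 - 1*16) = (-4*(-11) - 21)*(20 - 16) = (44 - 21)*4 = 23*4 = 92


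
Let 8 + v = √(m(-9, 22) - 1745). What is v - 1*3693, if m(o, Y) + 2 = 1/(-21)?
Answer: -3701 + 4*I*√48153/21 ≈ -3701.0 + 41.798*I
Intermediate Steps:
m(o, Y) = -43/21 (m(o, Y) = -2 + 1/(-21) = -2 - 1/21 = -43/21)
v = -8 + 4*I*√48153/21 (v = -8 + √(-43/21 - 1745) = -8 + √(-36688/21) = -8 + 4*I*√48153/21 ≈ -8.0 + 41.798*I)
v - 1*3693 = (-8 + 4*I*√48153/21) - 1*3693 = (-8 + 4*I*√48153/21) - 3693 = -3701 + 4*I*√48153/21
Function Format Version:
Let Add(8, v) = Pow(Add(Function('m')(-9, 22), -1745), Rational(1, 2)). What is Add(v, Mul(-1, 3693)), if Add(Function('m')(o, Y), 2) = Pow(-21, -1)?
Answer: Add(-3701, Mul(Rational(4, 21), I, Pow(48153, Rational(1, 2)))) ≈ Add(-3701.0, Mul(41.798, I))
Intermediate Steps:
Function('m')(o, Y) = Rational(-43, 21) (Function('m')(o, Y) = Add(-2, Pow(-21, -1)) = Add(-2, Rational(-1, 21)) = Rational(-43, 21))
v = Add(-8, Mul(Rational(4, 21), I, Pow(48153, Rational(1, 2)))) (v = Add(-8, Pow(Add(Rational(-43, 21), -1745), Rational(1, 2))) = Add(-8, Pow(Rational(-36688, 21), Rational(1, 2))) = Add(-8, Mul(Rational(4, 21), I, Pow(48153, Rational(1, 2)))) ≈ Add(-8.0000, Mul(41.798, I)))
Add(v, Mul(-1, 3693)) = Add(Add(-8, Mul(Rational(4, 21), I, Pow(48153, Rational(1, 2)))), Mul(-1, 3693)) = Add(Add(-8, Mul(Rational(4, 21), I, Pow(48153, Rational(1, 2)))), -3693) = Add(-3701, Mul(Rational(4, 21), I, Pow(48153, Rational(1, 2))))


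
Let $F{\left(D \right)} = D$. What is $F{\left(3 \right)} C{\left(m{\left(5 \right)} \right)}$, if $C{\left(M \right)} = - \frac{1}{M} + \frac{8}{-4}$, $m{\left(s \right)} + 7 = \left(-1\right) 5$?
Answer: $- \frac{23}{4} \approx -5.75$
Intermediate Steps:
$m{\left(s \right)} = -12$ ($m{\left(s \right)} = -7 - 5 = -12$)
$C{\left(M \right)} = -2 - \frac{1}{M}$ ($C{\left(M \right)} = - \frac{1}{M} + 8 \left(- \frac{1}{4}\right) = - \frac{1}{M} - 2 = -2 - \frac{1}{M}$)
$F{\left(3 \right)} C{\left(m{\left(5 \right)} \right)} = 3 \left(-2 - \frac{1}{-12}\right) = 3 \left(-2 - - \frac{1}{12}\right) = 3 \left(-2 + \frac{1}{12}\right) = 3 \left(- \frac{23}{12}\right) = - \frac{23}{4}$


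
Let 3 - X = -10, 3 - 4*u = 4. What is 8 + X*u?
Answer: 19/4 ≈ 4.7500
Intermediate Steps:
u = -¼ (u = ¾ - ¼*4 = ¾ - 1 = -¼ ≈ -0.25000)
X = 13 (X = 3 - 1*(-10) = 3 + 10 = 13)
8 + X*u = 8 + 13*(-¼) = 8 - 13/4 = 19/4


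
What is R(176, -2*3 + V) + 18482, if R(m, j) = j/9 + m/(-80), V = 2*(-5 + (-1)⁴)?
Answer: 831521/45 ≈ 18478.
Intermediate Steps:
V = -8 (V = 2*(-5 + 1) = 2*(-4) = -8)
R(m, j) = -m/80 + j/9 (R(m, j) = j*(⅑) + m*(-1/80) = j/9 - m/80 = -m/80 + j/9)
R(176, -2*3 + V) + 18482 = (-1/80*176 + (-2*3 - 8)/9) + 18482 = (-11/5 + (-6 - 8)/9) + 18482 = (-11/5 + (⅑)*(-14)) + 18482 = (-11/5 - 14/9) + 18482 = -169/45 + 18482 = 831521/45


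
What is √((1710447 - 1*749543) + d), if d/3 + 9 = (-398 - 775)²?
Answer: 2*√1272166 ≈ 2255.8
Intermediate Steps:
d = 4127760 (d = -27 + 3*(-398 - 775)² = -27 + 3*(-1173)² = -27 + 3*1375929 = -27 + 4127787 = 4127760)
√((1710447 - 1*749543) + d) = √((1710447 - 1*749543) + 4127760) = √((1710447 - 749543) + 4127760) = √(960904 + 4127760) = √5088664 = 2*√1272166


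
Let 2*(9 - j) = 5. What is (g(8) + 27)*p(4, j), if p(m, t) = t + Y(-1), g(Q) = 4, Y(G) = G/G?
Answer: 465/2 ≈ 232.50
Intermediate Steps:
Y(G) = 1
j = 13/2 (j = 9 - 1/2*5 = 9 - 5/2 = 13/2 ≈ 6.5000)
p(m, t) = 1 + t (p(m, t) = t + 1 = 1 + t)
(g(8) + 27)*p(4, j) = (4 + 27)*(1 + 13/2) = 31*(15/2) = 465/2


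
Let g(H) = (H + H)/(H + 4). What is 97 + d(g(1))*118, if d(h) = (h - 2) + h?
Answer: -223/5 ≈ -44.600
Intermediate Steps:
g(H) = 2*H/(4 + H) (g(H) = (2*H)/(4 + H) = 2*H/(4 + H))
d(h) = -2 + 2*h (d(h) = (-2 + h) + h = -2 + 2*h)
97 + d(g(1))*118 = 97 + (-2 + 2*(2*1/(4 + 1)))*118 = 97 + (-2 + 2*(2*1/5))*118 = 97 + (-2 + 2*(2*1*(⅕)))*118 = 97 + (-2 + 2*(⅖))*118 = 97 + (-2 + ⅘)*118 = 97 - 6/5*118 = 97 - 708/5 = -223/5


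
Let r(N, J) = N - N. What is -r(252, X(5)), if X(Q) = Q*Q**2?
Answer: 0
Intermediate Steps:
X(Q) = Q**3
r(N, J) = 0
-r(252, X(5)) = -1*0 = 0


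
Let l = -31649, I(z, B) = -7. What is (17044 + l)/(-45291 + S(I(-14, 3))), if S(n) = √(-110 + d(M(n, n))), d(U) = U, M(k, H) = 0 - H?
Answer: 661475055/2051274784 + 14605*I*√103/2051274784 ≈ 0.32247 + 7.226e-5*I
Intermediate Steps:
M(k, H) = -H
S(n) = √(-110 - n)
(17044 + l)/(-45291 + S(I(-14, 3))) = (17044 - 31649)/(-45291 + √(-110 - 1*(-7))) = -14605/(-45291 + √(-110 + 7)) = -14605/(-45291 + √(-103)) = -14605/(-45291 + I*√103)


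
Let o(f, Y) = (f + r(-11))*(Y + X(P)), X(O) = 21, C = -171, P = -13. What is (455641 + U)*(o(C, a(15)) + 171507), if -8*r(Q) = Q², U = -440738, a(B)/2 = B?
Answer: 19316031651/8 ≈ 2.4145e+9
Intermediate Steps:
a(B) = 2*B
r(Q) = -Q²/8
o(f, Y) = (21 + Y)*(-121/8 + f) (o(f, Y) = (f - ⅛*(-11)²)*(Y + 21) = (f - ⅛*121)*(21 + Y) = (f - 121/8)*(21 + Y) = (-121/8 + f)*(21 + Y) = (21 + Y)*(-121/8 + f))
(455641 + U)*(o(C, a(15)) + 171507) = (455641 - 440738)*((-2541/8 + 21*(-171) - 121*15/4 + (2*15)*(-171)) + 171507) = 14903*((-2541/8 - 3591 - 121/8*30 + 30*(-171)) + 171507) = 14903*((-2541/8 - 3591 - 1815/4 - 5130) + 171507) = 14903*(-75939/8 + 171507) = 14903*(1296117/8) = 19316031651/8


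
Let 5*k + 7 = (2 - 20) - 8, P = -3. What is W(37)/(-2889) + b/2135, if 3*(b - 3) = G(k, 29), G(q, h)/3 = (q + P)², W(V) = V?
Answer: 80296/2527875 ≈ 0.031764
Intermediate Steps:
k = -33/5 (k = -7/5 + ((2 - 20) - 8)/5 = -7/5 + (-18 - 8)/5 = -7/5 + (⅕)*(-26) = -7/5 - 26/5 = -33/5 ≈ -6.6000)
G(q, h) = 3*(-3 + q)² (G(q, h) = 3*(q - 3)² = 3*(-3 + q)²)
b = 2379/25 (b = 3 + (3*(-3 - 33/5)²)/3 = 3 + (3*(-48/5)²)/3 = 3 + (3*(2304/25))/3 = 3 + (⅓)*(6912/25) = 3 + 2304/25 = 2379/25 ≈ 95.160)
W(37)/(-2889) + b/2135 = 37/(-2889) + (2379/25)/2135 = 37*(-1/2889) + (2379/25)*(1/2135) = -37/2889 + 39/875 = 80296/2527875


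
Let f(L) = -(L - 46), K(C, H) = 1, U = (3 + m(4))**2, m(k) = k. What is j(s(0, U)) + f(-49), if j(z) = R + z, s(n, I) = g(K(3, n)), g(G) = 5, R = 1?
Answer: 101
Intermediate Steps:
U = 49 (U = (3 + 4)**2 = 7**2 = 49)
s(n, I) = 5
j(z) = 1 + z
f(L) = 46 - L (f(L) = -(-46 + L) = 46 - L)
j(s(0, U)) + f(-49) = (1 + 5) + (46 - 1*(-49)) = 6 + (46 + 49) = 6 + 95 = 101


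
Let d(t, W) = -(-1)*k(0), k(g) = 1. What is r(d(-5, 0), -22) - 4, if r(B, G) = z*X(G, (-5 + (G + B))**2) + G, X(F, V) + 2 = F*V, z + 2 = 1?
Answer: 14848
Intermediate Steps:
z = -1 (z = -2 + 1 = -1)
d(t, W) = 1 (d(t, W) = -(-1) = -1*(-1) = 1)
X(F, V) = -2 + F*V
r(B, G) = 2 + G - G*(-5 + B + G)**2 (r(B, G) = -(-2 + G*(-5 + (G + B))**2) + G = -(-2 + G*(-5 + (B + G))**2) + G = -(-2 + G*(-5 + B + G)**2) + G = (2 - G*(-5 + B + G)**2) + G = 2 + G - G*(-5 + B + G)**2)
r(d(-5, 0), -22) - 4 = (2 - 22 - 1*(-22)*(-5 + 1 - 22)**2) - 4 = (2 - 22 - 1*(-22)*(-26)**2) - 4 = (2 - 22 - 1*(-22)*676) - 4 = (2 - 22 + 14872) - 4 = 14852 - 4 = 14848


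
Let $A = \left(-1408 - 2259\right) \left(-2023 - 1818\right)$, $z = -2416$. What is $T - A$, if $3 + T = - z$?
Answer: $-14082534$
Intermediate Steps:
$T = 2413$ ($T = -3 - -2416 = -3 + 2416 = 2413$)
$A = 14084947$ ($A = \left(-3667\right) \left(-3841\right) = 14084947$)
$T - A = 2413 - 14084947 = -14082534$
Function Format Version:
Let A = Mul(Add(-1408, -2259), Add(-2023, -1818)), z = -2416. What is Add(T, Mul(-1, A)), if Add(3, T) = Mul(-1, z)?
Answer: -14082534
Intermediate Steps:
T = 2413 (T = Add(-3, Mul(-1, -2416)) = Add(-3, 2416) = 2413)
A = 14084947 (A = Mul(-3667, -3841) = 14084947)
Add(T, Mul(-1, A)) = Add(2413, Mul(-1, 14084947)) = Add(2413, -14084947) = -14082534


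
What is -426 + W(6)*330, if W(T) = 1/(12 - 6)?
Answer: -371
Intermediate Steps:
W(T) = 1/6
-426 + W(6)*330 = -426 + (1/6)*330 = -426 + 55 = -371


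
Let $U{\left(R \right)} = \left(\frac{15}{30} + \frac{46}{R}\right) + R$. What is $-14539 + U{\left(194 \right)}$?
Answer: $- \frac{2782787}{194} \approx -14344.0$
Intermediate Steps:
$U{\left(R \right)} = \frac{1}{2} + R + \frac{46}{R}$ ($U{\left(R \right)} = \left(15 \cdot \frac{1}{30} + \frac{46}{R}\right) + R = \left(\frac{1}{2} + \frac{46}{R}\right) + R = \frac{1}{2} + R + \frac{46}{R}$)
$-14539 + U{\left(194 \right)} = -14539 + \left(\frac{1}{2} + 194 + \frac{46}{194}\right) = -14539 + \left(\frac{1}{2} + 194 + 46 \cdot \frac{1}{194}\right) = -14539 + \left(\frac{1}{2} + 194 + \frac{23}{97}\right) = -14539 + \frac{37779}{194} = - \frac{2782787}{194}$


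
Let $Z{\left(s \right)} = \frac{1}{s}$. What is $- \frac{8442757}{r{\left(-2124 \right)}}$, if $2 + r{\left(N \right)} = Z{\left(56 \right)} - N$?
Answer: $- \frac{472794392}{118833} \approx -3978.6$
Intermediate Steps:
$r{\left(N \right)} = - \frac{111}{56} - N$ ($r{\left(N \right)} = -2 - \left(- \frac{1}{56} + N\right) = - \frac{111}{56} - N$)
$- \frac{8442757}{r{\left(-2124 \right)}} = - \frac{8442757}{- \frac{111}{56} - -2124} = - \frac{8442757}{- \frac{111}{56} + 2124} = - \frac{8442757}{\frac{118833}{56}} = \left(-8442757\right) \frac{56}{118833} = - \frac{472794392}{118833}$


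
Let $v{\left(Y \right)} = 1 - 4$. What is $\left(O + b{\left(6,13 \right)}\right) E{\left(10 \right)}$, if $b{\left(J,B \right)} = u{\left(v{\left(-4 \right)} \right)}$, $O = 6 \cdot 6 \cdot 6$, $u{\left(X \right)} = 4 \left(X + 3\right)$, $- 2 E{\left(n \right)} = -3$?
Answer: $324$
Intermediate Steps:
$v{\left(Y \right)} = -3$ ($v{\left(Y \right)} = 1 - 4 = -3$)
$E{\left(n \right)} = \frac{3}{2}$ ($E{\left(n \right)} = \left(- \frac{1}{2}\right) \left(-3\right) = \frac{3}{2}$)
$u{\left(X \right)} = 12 + 4 X$ ($u{\left(X \right)} = 4 \left(3 + X\right) = 12 + 4 X$)
$O = 216$ ($O = 36 \cdot 6 = 216$)
$b{\left(J,B \right)} = 0$ ($b{\left(J,B \right)} = 12 + 4 \left(-3\right) = 12 - 12 = 0$)
$\left(O + b{\left(6,13 \right)}\right) E{\left(10 \right)} = \left(216 + 0\right) \frac{3}{2} = 216 \cdot \frac{3}{2} = 324$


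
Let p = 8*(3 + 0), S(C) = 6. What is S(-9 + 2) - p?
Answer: -18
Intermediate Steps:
p = 24 (p = 8*3 = 24)
S(-9 + 2) - p = 6 - 1*24 = 6 - 24 = -18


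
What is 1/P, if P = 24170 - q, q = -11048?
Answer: 1/35218 ≈ 2.8395e-5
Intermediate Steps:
P = 35218 (P = 24170 - 1*(-11048) = 24170 + 11048 = 35218)
1/P = 1/35218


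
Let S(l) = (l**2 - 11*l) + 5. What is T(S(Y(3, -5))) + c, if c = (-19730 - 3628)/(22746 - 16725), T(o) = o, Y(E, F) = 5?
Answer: -57961/2007 ≈ -28.879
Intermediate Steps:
S(l) = 5 + l**2 - 11*l
c = -7786/2007 (c = -23358/6021 = -23358*1/6021 = -7786/2007 ≈ -3.8794)
T(S(Y(3, -5))) + c = (5 + 5**2 - 11*5) - 7786/2007 = (5 + 25 - 55) - 7786/2007 = -25 - 7786/2007 = -57961/2007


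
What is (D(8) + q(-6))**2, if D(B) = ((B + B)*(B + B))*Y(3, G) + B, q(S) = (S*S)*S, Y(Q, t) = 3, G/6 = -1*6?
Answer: 313600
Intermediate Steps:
G = -36 (G = 6*(-1*6) = 6*(-6) = -36)
q(S) = S**3 (q(S) = S**2*S = S**3)
D(B) = B + 12*B**2 (D(B) = ((B + B)*(B + B))*3 + B = ((2*B)*(2*B))*3 + B = (4*B**2)*3 + B = 12*B**2 + B = B + 12*B**2)
(D(8) + q(-6))**2 = (8*(1 + 12*8) + (-6)**3)**2 = (8*(1 + 96) - 216)**2 = (8*97 - 216)**2 = (776 - 216)**2 = 560**2 = 313600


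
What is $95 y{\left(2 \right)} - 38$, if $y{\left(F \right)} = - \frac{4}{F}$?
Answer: $-228$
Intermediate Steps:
$95 y{\left(2 \right)} - 38 = 95 \left(- \frac{4}{2}\right) - 38 = 95 \left(\left(-4\right) \frac{1}{2}\right) - 38 = 95 \left(-2\right) - 38 = -190 - 38 = -228$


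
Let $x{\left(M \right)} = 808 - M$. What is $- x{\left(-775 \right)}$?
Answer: $-1583$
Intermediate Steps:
$- x{\left(-775 \right)} = - (808 - -775) = - (808 + 775) = \left(-1\right) 1583 = -1583$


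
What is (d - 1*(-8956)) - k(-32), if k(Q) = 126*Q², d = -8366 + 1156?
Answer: -127278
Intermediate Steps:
d = -7210
(d - 1*(-8956)) - k(-32) = (-7210 - 1*(-8956)) - 126*(-32)² = (-7210 + 8956) - 126*1024 = 1746 - 1*129024 = 1746 - 129024 = -127278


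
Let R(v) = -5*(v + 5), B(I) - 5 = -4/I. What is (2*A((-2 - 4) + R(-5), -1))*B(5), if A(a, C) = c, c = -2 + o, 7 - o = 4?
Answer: 42/5 ≈ 8.4000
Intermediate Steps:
o = 3 (o = 7 - 1*4 = 7 - 4 = 3)
B(I) = 5 - 4/I
R(v) = -25 - 5*v (R(v) = -5*(5 + v) = -25 - 5*v)
c = 1 (c = -2 + 3 = 1)
A(a, C) = 1
(2*A((-2 - 4) + R(-5), -1))*B(5) = (2*1)*(5 - 4/5) = 2*(5 - 4*⅕) = 2*(5 - ⅘) = 2*(21/5) = 42/5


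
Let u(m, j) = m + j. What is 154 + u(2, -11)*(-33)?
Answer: 451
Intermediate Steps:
u(m, j) = j + m
154 + u(2, -11)*(-33) = 154 + (-11 + 2)*(-33) = 154 - 9*(-33) = 154 + 297 = 451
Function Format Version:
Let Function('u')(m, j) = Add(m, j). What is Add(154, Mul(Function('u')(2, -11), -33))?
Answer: 451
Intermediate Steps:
Function('u')(m, j) = Add(j, m)
Add(154, Mul(Function('u')(2, -11), -33)) = Add(154, Mul(Add(-11, 2), -33)) = Add(154, Mul(-9, -33)) = Add(154, 297) = 451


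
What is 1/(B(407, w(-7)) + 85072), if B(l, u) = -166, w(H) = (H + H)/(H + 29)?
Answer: 1/84906 ≈ 1.1778e-5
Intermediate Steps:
w(H) = 2*H/(29 + H) (w(H) = (2*H)/(29 + H) = 2*H/(29 + H))
1/(B(407, w(-7)) + 85072) = 1/(-166 + 85072) = 1/84906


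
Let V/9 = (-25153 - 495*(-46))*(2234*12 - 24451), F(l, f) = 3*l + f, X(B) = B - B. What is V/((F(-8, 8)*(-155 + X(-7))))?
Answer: -50550579/2480 ≈ -20383.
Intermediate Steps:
X(B) = 0
F(l, f) = f + 3*l
V = -50550579 (V = 9*((-25153 - 495*(-46))*(2234*12 - 24451)) = 9*((-25153 + 22770)*(26808 - 24451)) = 9*(-2383*2357) = 9*(-5616731) = -50550579)
V/((F(-8, 8)*(-155 + X(-7)))) = -50550579*1/((-155 + 0)*(8 + 3*(-8))) = -50550579*(-1/(155*(8 - 24))) = -50550579/((-16*(-155))) = -50550579/2480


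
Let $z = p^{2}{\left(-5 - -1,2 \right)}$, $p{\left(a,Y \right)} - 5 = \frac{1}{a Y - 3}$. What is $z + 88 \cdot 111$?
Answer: $\frac{1184844}{121} \approx 9792.1$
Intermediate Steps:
$p{\left(a,Y \right)} = 5 + \frac{1}{-3 + Y a}$ ($p{\left(a,Y \right)} = 5 + \frac{1}{a Y - 3} = 5 + \frac{1}{Y a - 3} = 5 + \frac{1}{-3 + Y a}$)
$z = \frac{2916}{121}$ ($z = \left(\frac{-14 + 5 \cdot 2 \left(-5 - -1\right)}{-3 + 2 \left(-5 - -1\right)}\right)^{2} = \left(\frac{-14 + 5 \cdot 2 \left(-5 + 1\right)}{-3 + 2 \left(-5 + 1\right)}\right)^{2} = \left(\frac{-14 + 5 \cdot 2 \left(-4\right)}{-3 + 2 \left(-4\right)}\right)^{2} = \left(\frac{-14 - 40}{-3 - 8}\right)^{2} = \left(\frac{1}{-11} \left(-54\right)\right)^{2} = \left(\left(- \frac{1}{11}\right) \left(-54\right)\right)^{2} = \left(\frac{54}{11}\right)^{2} = \frac{2916}{121} \approx 24.099$)
$z + 88 \cdot 111 = \frac{2916}{121} + 88 \cdot 111 = \frac{2916}{121} + 9768 = \frac{1184844}{121}$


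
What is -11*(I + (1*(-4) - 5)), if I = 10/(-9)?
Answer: 1001/9 ≈ 111.22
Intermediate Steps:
I = -10/9 (I = 10*(-1/9) = -10/9 ≈ -1.1111)
-11*(I + (1*(-4) - 5)) = -11*(-10/9 + (1*(-4) - 5)) = -11*(-10/9 + (-4 - 5)) = -11*(-10/9 - 9) = -11*(-91/9) = 1001/9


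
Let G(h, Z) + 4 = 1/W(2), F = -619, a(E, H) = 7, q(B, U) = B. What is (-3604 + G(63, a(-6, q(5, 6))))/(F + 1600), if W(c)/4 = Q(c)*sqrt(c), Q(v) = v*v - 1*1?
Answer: -3608/981 + sqrt(2)/23544 ≈ -3.6778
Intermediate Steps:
Q(v) = -1 + v**2 (Q(v) = v**2 - 1 = -1 + v**2)
W(c) = 4*sqrt(c)*(-1 + c**2) (W(c) = 4*((-1 + c**2)*sqrt(c)) = 4*(sqrt(c)*(-1 + c**2)) = 4*sqrt(c)*(-1 + c**2))
G(h, Z) = -4 + sqrt(2)/24 (G(h, Z) = -4 + 1/(4*sqrt(2)*(-1 + 2**2)) = -4 + 1/(4*sqrt(2)*(-1 + 4)) = -4 + 1/(4*sqrt(2)*3) = -4 + 1/(12*sqrt(2)) = -4 + sqrt(2)/24)
(-3604 + G(63, a(-6, q(5, 6))))/(F + 1600) = (-3604 + (-4 + sqrt(2)/24))/(-619 + 1600) = (-3608 + sqrt(2)/24)/981 = (-3608 + sqrt(2)/24)*(1/981) = -3608/981 + sqrt(2)/23544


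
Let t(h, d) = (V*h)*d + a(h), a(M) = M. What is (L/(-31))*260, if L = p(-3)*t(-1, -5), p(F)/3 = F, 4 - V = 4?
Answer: -2340/31 ≈ -75.484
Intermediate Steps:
V = 0 (V = 4 - 1*4 = 4 - 4 = 0)
p(F) = 3*F
t(h, d) = h (t(h, d) = (0*h)*d + h = 0*d + h = 0 + h = h)
L = 9 (L = (3*(-3))*(-1) = -9*(-1) = 9)
(L/(-31))*260 = (9/(-31))*260 = (9*(-1/31))*260 = -9/31*260 = -2340/31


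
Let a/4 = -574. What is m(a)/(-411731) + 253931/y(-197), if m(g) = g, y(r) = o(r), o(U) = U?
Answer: -104550812249/81111007 ≈ -1289.0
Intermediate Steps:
a = -2296 (a = 4*(-574) = -2296)
y(r) = r
m(a)/(-411731) + 253931/y(-197) = -2296/(-411731) + 253931/(-197) = -2296*(-1/411731) + 253931*(-1/197) = 2296/411731 - 253931/197 = -104550812249/81111007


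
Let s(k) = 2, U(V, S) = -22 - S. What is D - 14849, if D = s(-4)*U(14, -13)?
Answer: -14867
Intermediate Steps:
D = -18 (D = 2*(-22 - 1*(-13)) = 2*(-22 + 13) = 2*(-9) = -18)
D - 14849 = -18 - 14849 = -14867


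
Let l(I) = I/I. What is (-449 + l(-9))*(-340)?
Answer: 152320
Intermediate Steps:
l(I) = 1
(-449 + l(-9))*(-340) = (-449 + 1)*(-340) = -448*(-340) = 152320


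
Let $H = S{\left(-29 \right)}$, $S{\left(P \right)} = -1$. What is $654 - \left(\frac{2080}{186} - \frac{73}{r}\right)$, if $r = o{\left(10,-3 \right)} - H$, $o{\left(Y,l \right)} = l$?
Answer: $\frac{112775}{186} \approx 606.32$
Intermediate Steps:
$H = -1$
$r = -2$ ($r = -3 - -1 = -3 + 1 = -2$)
$654 - \left(\frac{2080}{186} - \frac{73}{r}\right) = 654 - \left(\frac{2080}{186} - \frac{73}{-2}\right) = 654 - \left(2080 \cdot \frac{1}{186} - - \frac{73}{2}\right) = 654 - \left(\frac{1040}{93} + \frac{73}{2}\right) = 654 - \frac{8869}{186} = \frac{112775}{186}$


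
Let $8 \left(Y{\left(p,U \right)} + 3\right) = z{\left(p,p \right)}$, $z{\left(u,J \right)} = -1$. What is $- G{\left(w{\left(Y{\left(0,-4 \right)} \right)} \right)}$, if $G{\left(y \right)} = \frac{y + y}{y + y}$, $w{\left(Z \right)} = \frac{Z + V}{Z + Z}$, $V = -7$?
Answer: $-1$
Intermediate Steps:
$Y{\left(p,U \right)} = - \frac{25}{8}$ ($Y{\left(p,U \right)} = -3 + \frac{1}{8} \left(-1\right) = -3 - \frac{1}{8} = - \frac{25}{8}$)
$w{\left(Z \right)} = \frac{-7 + Z}{2 Z}$ ($w{\left(Z \right)} = \frac{Z - 7}{Z + Z} = \frac{-7 + Z}{2 Z}$)
$G{\left(y \right)} = 1$ ($G{\left(y \right)} = \frac{2 y}{2 y} = 2 y \frac{1}{2 y} = 1$)
$- G{\left(w{\left(Y{\left(0,-4 \right)} \right)} \right)} = \left(-1\right) 1 = -1$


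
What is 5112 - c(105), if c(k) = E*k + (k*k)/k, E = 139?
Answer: -9588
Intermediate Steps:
c(k) = 140*k (c(k) = 139*k + (k*k)/k = 139*k + k²/k = 139*k + k = 140*k)
5112 - c(105) = 5112 - 140*105 = 5112 - 1*14700 = 5112 - 14700 = -9588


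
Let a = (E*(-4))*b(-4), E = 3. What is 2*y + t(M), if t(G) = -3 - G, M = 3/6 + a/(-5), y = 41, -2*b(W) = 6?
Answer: 857/10 ≈ 85.700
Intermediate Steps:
b(W) = -3 (b(W) = -1/2*6 = -3)
a = 36 (a = (3*(-4))*(-3) = -12*(-3) = 36)
M = -67/10 (M = 3/6 + 36/(-5) = 3*(1/6) + 36*(-1/5) = 1/2 - 36/5 = -67/10 ≈ -6.7000)
2*y + t(M) = 2*41 + (-3 - 1*(-67/10)) = 82 + (-3 + 67/10) = 82 + 37/10 = 857/10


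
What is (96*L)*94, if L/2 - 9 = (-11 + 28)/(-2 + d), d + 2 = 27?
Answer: 4042752/23 ≈ 1.7577e+5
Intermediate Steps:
d = 25 (d = -2 + 27 = 25)
L = 448/23 (L = 18 + 2*((-11 + 28)/(-2 + 25)) = 18 + 2*(17/23) = 18 + 34/23 = 448/23 ≈ 19.478)
(96*L)*94 = (96*(448/23))*94 = (43008/23)*94 = 4042752/23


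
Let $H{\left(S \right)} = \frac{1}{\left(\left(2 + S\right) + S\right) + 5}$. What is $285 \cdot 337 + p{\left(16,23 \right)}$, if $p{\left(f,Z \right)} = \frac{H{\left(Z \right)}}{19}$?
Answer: $\frac{96717316}{1007} \approx 96045.0$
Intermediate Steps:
$H{\left(S \right)} = \frac{1}{7 + 2 S}$ ($H{\left(S \right)} = \frac{1}{\left(2 + 2 S\right) + 5} = \frac{1}{7 + 2 S}$)
$p{\left(f,Z \right)} = \frac{1}{19 \left(7 + 2 Z\right)}$ ($p{\left(f,Z \right)} = \frac{1}{\left(7 + 2 Z\right) 19} = \frac{1}{7 + 2 Z} \frac{1}{19} = \frac{1}{19 \left(7 + 2 Z\right)}$)
$285 \cdot 337 + p{\left(16,23 \right)} = 285 \cdot 337 + \frac{1}{19 \left(7 + 2 \cdot 23\right)} = 96045 + \frac{1}{19 \left(7 + 46\right)} = 96045 + \frac{1}{19 \cdot 53} = 96045 + \frac{1}{19} \cdot \frac{1}{53} = 96045 + \frac{1}{1007} = \frac{96717316}{1007}$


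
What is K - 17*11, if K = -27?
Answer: -214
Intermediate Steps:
K - 17*11 = -27 - 17*11 = -27 - 187 = -214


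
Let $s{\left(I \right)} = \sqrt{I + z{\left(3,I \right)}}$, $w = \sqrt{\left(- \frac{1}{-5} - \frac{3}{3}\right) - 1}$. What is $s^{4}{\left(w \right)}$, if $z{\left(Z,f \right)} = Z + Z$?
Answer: $\frac{171}{5} + \frac{36 i \sqrt{5}}{5} \approx 34.2 + 16.1 i$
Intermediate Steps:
$w = \frac{3 i \sqrt{5}}{5}$ ($w = \sqrt{\left(\left(-1\right) \left(- \frac{1}{5}\right) - 1\right) - 1} = \sqrt{\left(\frac{1}{5} - 1\right) - 1} = \sqrt{- \frac{4}{5} - 1} = \sqrt{- \frac{9}{5}} = \frac{3 i \sqrt{5}}{5} \approx 1.3416 i$)
$z{\left(Z,f \right)} = 2 Z$
$s{\left(I \right)} = \sqrt{6 + I}$ ($s{\left(I \right)} = \sqrt{I + 2 \cdot 3} = \sqrt{I + 6} = \sqrt{6 + I}$)
$s^{4}{\left(w \right)} = \left(\sqrt{6 + \frac{3 i \sqrt{5}}{5}}\right)^{4} = \left(6 + \frac{3 i \sqrt{5}}{5}\right)^{2}$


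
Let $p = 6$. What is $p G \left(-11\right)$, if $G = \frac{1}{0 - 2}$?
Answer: $33$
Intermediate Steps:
$G = - \frac{1}{2}$ ($G = \frac{1}{-2} = - \frac{1}{2} \approx -0.5$)
$p G \left(-11\right) = 6 \left(\left(- \frac{1}{2}\right) \left(-11\right)\right) = 6 \cdot \frac{11}{2} = 33$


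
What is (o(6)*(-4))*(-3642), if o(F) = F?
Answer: 87408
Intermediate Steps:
(o(6)*(-4))*(-3642) = (6*(-4))*(-3642) = -24*(-3642) = 87408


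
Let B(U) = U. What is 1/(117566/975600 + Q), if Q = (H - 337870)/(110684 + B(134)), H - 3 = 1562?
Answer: -27028510200/78767682253 ≈ -0.34314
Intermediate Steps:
H = 1565 (H = 3 + 1562 = 1565)
Q = -336305/110818 (Q = (1565 - 337870)/(110684 + 134) = -336305/110818 ≈ -3.0348)
1/(117566/975600 + Q) = 1/(117566/975600 - 336305/110818) = 1/(117566*(1/975600) - 336305/110818) = 1/(58783/487800 - 336305/110818) = 1/(-78767682253/27028510200) = -27028510200/78767682253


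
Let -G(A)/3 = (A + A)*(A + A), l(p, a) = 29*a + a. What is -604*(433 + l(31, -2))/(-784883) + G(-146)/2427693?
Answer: 115391006340/635151654973 ≈ 0.18167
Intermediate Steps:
l(p, a) = 30*a
G(A) = -12*A² (G(A) = -3*(A + A)*(A + A) = -3*2*A*2*A = -12*A²)
-604*(433 + l(31, -2))/(-784883) + G(-146)/2427693 = -604*(433 + 30*(-2))/(-784883) - 12*(-146)²/2427693 = -604*(433 - 60)*(-1/784883) - 12*21316*(1/2427693) = -604*373*(-1/784883) - 255792*1/2427693 = -225292*(-1/784883) - 85264/809231 = 225292/784883 - 85264/809231 = 115391006340/635151654973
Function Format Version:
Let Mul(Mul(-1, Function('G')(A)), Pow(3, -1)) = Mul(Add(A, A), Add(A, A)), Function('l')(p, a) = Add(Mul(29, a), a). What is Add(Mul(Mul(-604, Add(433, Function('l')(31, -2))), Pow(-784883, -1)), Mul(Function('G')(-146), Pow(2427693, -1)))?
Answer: Rational(115391006340, 635151654973) ≈ 0.18167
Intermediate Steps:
Function('l')(p, a) = Mul(30, a)
Function('G')(A) = Mul(-12, Pow(A, 2)) (Function('G')(A) = Mul(-3, Mul(Add(A, A), Add(A, A))) = Mul(-3, Mul(Mul(2, A), Mul(2, A))) = Mul(-3, Mul(4, Pow(A, 2))) = Mul(-12, Pow(A, 2)))
Add(Mul(Mul(-604, Add(433, Function('l')(31, -2))), Pow(-784883, -1)), Mul(Function('G')(-146), Pow(2427693, -1))) = Add(Mul(Mul(-604, Add(433, Mul(30, -2))), Pow(-784883, -1)), Mul(Mul(-12, Pow(-146, 2)), Pow(2427693, -1))) = Add(Mul(Mul(-604, Add(433, -60)), Rational(-1, 784883)), Mul(Mul(-12, 21316), Rational(1, 2427693))) = Add(Mul(Mul(-604, 373), Rational(-1, 784883)), Mul(-255792, Rational(1, 2427693))) = Add(Mul(-225292, Rational(-1, 784883)), Rational(-85264, 809231)) = Add(Rational(225292, 784883), Rational(-85264, 809231)) = Rational(115391006340, 635151654973)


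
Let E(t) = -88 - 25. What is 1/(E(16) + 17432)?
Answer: 1/17319 ≈ 5.7740e-5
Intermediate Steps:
E(t) = -113
1/(E(16) + 17432) = 1/(-113 + 17432) = 1/17319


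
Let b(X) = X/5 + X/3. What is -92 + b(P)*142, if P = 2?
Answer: 892/15 ≈ 59.467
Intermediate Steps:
b(X) = 8*X/15 (b(X) = X*(1/5) + X*(1/3) = X/5 + X/3 = 8*X/15)
-92 + b(P)*142 = -92 + ((8/15)*2)*142 = -92 + (16/15)*142 = -92 + 2272/15 = 892/15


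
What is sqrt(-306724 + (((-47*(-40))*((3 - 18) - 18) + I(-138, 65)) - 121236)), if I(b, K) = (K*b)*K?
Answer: 5*I*sqrt(42922) ≈ 1035.9*I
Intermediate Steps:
I(b, K) = b*K**2
sqrt(-306724 + (((-47*(-40))*((3 - 18) - 18) + I(-138, 65)) - 121236)) = sqrt(-306724 + (((-47*(-40))*((3 - 18) - 18) - 138*65**2) - 121236)) = sqrt(-306724 + ((1880*(-15 - 18) - 138*4225) - 121236)) = sqrt(-306724 + ((1880*(-33) - 583050) - 121236)) = sqrt(-306724 + ((-62040 - 583050) - 121236)) = sqrt(-306724 + (-645090 - 121236)) = sqrt(-306724 - 766326) = sqrt(-1073050) = 5*I*sqrt(42922)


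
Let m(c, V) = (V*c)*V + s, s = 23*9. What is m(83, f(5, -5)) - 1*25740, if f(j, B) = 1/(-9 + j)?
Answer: -408445/16 ≈ -25528.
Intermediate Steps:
s = 207
m(c, V) = 207 + c*V**2 (m(c, V) = (V*c)*V + 207 = c*V**2 + 207 = 207 + c*V**2)
m(83, f(5, -5)) - 1*25740 = (207 + 83*(1/(-9 + 5))**2) - 1*25740 = (207 + 83*(1/(-4))**2) - 25740 = (207 + 83*(-1/4)**2) - 25740 = (207 + 83*(1/16)) - 25740 = (207 + 83/16) - 25740 = 3395/16 - 25740 = -408445/16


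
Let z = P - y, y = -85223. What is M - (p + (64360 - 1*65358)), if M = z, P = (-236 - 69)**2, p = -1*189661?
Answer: 368907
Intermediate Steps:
p = -189661
P = 93025 (P = (-305)**2 = 93025)
z = 178248 (z = 93025 - 1*(-85223) = 93025 + 85223 = 178248)
M = 178248
M - (p + (64360 - 1*65358)) = 178248 - (-189661 + (64360 - 1*65358)) = 178248 - (-189661 + (64360 - 65358)) = 178248 - (-189661 - 998) = 178248 - 1*(-190659) = 178248 + 190659 = 368907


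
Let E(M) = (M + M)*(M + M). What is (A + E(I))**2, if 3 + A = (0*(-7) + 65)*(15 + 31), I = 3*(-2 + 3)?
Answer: 9138529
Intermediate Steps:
I = 3 (I = 3*1 = 3)
E(M) = 4*M**2 (E(M) = (2*M)*(2*M) = 4*M**2)
A = 2987 (A = -3 + (0*(-7) + 65)*(15 + 31) = -3 + (0 + 65)*46 = -3 + 65*46 = -3 + 2990 = 2987)
(A + E(I))**2 = (2987 + 4*3**2)**2 = (2987 + 4*9)**2 = (2987 + 36)**2 = 3023**2 = 9138529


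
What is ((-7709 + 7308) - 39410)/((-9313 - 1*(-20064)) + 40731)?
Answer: -39811/51482 ≈ -0.77330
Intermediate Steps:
((-7709 + 7308) - 39410)/((-9313 - 1*(-20064)) + 40731) = (-401 - 39410)/((-9313 + 20064) + 40731) = -39811/(10751 + 40731) = -39811/51482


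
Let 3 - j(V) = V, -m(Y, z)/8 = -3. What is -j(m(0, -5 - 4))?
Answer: 21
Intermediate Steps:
m(Y, z) = 24 (m(Y, z) = -8*(-3) = 24)
j(V) = 3 - V
-j(m(0, -5 - 4)) = -(3 - 1*24) = -(3 - 24) = -1*(-21) = 21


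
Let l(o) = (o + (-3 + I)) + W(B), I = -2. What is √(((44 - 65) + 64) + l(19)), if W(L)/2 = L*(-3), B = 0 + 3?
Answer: √39 ≈ 6.2450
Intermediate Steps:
B = 3
W(L) = -6*L (W(L) = 2*(L*(-3)) = 2*(-3*L) = -6*L)
l(o) = -23 + o (l(o) = (o + (-3 - 2)) - 6*3 = (o - 5) - 18 = (-5 + o) - 18 = -23 + o)
√(((44 - 65) + 64) + l(19)) = √(((44 - 65) + 64) + (-23 + 19)) = √((-21 + 64) - 4) = √(43 - 4) = √39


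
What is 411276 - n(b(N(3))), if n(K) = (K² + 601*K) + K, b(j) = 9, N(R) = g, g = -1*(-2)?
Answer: 405777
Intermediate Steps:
g = 2
N(R) = 2
n(K) = K² + 602*K
411276 - n(b(N(3))) = 411276 - 9*(602 + 9) = 411276 - 9*611 = 411276 - 1*5499 = 411276 - 5499 = 405777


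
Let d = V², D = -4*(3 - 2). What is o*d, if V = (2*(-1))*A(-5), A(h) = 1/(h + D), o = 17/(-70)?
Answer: -34/2835 ≈ -0.011993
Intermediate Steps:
D = -4 (D = -4*1 = -4)
o = -17/70 (o = 17*(-1/70) = -17/70 ≈ -0.24286)
A(h) = 1/(-4 + h) (A(h) = 1/(h - 4) = 1/(-4 + h))
V = 2/9 (V = (2*(-1))/(-4 - 5) = -2/(-9) = -2*(-⅑) = 2/9 ≈ 0.22222)
d = 4/81 (d = (2/9)² = 4/81 ≈ 0.049383)
o*d = -17/70*4/81 = -34/2835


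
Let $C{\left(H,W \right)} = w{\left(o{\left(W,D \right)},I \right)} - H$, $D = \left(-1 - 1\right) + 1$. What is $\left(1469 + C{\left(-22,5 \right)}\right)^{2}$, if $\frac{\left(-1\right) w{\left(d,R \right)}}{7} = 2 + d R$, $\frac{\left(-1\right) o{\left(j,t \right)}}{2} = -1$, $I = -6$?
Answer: $2436721$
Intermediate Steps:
$D = -1$ ($D = -2 + 1 = -1$)
$o{\left(j,t \right)} = 2$ ($o{\left(j,t \right)} = \left(-2\right) \left(-1\right) = 2$)
$w{\left(d,R \right)} = -14 - 7 R d$ ($w{\left(d,R \right)} = - 7 \left(2 + d R\right) = - 7 \left(2 + R d\right) = -14 - 7 R d$)
$C{\left(H,W \right)} = 70 - H$ ($C{\left(H,W \right)} = \left(-14 - \left(-42\right) 2\right) - H = \left(-14 + 84\right) - H = 70 - H$)
$\left(1469 + C{\left(-22,5 \right)}\right)^{2} = \left(1469 + \left(70 - -22\right)\right)^{2} = \left(1469 + \left(70 + 22\right)\right)^{2} = \left(1469 + 92\right)^{2} = 1561^{2} = 2436721$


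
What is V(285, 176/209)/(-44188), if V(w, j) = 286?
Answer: -143/22094 ≈ -0.0064723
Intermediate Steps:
V(285, 176/209)/(-44188) = 286/(-44188) = 286*(-1/44188) = -143/22094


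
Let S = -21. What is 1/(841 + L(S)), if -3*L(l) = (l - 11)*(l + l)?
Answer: 1/393 ≈ 0.0025445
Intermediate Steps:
L(l) = -2*l*(-11 + l)/3 (L(l) = -(l - 11)*(l + l)/3 = -(-11 + l)*2*l/3 = -2*l*(-11 + l)/3)
1/(841 + L(S)) = 1/(841 + (⅔)*(-21)*(11 - 1*(-21))) = 1/(841 + (⅔)*(-21)*(11 + 21)) = 1/(841 + (⅔)*(-21)*32) = 1/(841 - 448) = 1/393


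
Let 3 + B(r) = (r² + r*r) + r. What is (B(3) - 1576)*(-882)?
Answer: 1374156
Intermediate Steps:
B(r) = -3 + r + 2*r² (B(r) = -3 + ((r² + r*r) + r) = -3 + ((r² + r²) + r) = -3 + (2*r² + r) = -3 + (r + 2*r²) = -3 + r + 2*r²)
(B(3) - 1576)*(-882) = ((-3 + 3 + 2*3²) - 1576)*(-882) = ((-3 + 3 + 2*9) - 1576)*(-882) = ((-3 + 3 + 18) - 1576)*(-882) = (18 - 1576)*(-882) = -1558*(-882) = 1374156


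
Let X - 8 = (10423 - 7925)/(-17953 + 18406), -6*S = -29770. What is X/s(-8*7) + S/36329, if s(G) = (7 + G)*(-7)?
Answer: 331114981/1881587897 ≈ 0.17598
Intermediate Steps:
S = 14885/3 (S = -⅙*(-29770) = 14885/3 ≈ 4961.7)
X = 6122/453 (X = 8 + (10423 - 7925)/(-17953 + 18406) = 8 + 2498/453 = 6122/453 ≈ 13.514)
s(G) = -49 - 7*G
X/s(-8*7) + S/36329 = 6122/(453*(-49 - (-56)*7)) + (14885/3)/36329 = 6122/(453*(-49 - 7*(-56))) + (14885/3)*(1/36329) = 6122/(453*(-49 + 392)) + 14885/108987 = (6122/453)/343 + 14885/108987 = (6122/453)*(1/343) + 14885/108987 = 6122/155379 + 14885/108987 = 331114981/1881587897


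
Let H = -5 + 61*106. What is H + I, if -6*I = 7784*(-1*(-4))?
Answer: 3815/3 ≈ 1271.7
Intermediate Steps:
I = -15568/3 (I = -3892*(-1*(-4))/3 = -3892*4/3 = -1/6*31136 = -15568/3 ≈ -5189.3)
H = 6461 (H = -5 + 6466 = 6461)
H + I = 6461 - 15568/3 = 3815/3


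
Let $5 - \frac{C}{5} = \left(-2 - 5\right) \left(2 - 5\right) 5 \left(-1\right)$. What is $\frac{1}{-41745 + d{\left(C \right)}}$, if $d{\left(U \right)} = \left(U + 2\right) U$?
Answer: $\frac{1}{261855} \approx 3.8189 \cdot 10^{-6}$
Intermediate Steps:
$C = 550$ ($C = 25 - 5 \left(-2 - 5\right) \left(2 - 5\right) 5 \left(-1\right) = 25 - 5 \left(-7\right) \left(-3\right) 5 \left(-1\right) = 25 - 5 \cdot 21 \cdot 5 \left(-1\right) = 25 - 5 \cdot 105 \left(-1\right) = 25 - -525 = 25 + 525 = 550$)
$d{\left(U \right)} = U \left(2 + U\right)$ ($d{\left(U \right)} = \left(2 + U\right) U = U \left(2 + U\right)$)
$\frac{1}{-41745 + d{\left(C \right)}} = \frac{1}{-41745 + 550 \left(2 + 550\right)} = \frac{1}{-41745 + 550 \cdot 552} = \frac{1}{-41745 + 303600} = \frac{1}{261855}$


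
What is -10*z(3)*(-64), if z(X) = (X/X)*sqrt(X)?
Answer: 640*sqrt(3) ≈ 1108.5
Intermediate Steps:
z(X) = sqrt(X) (z(X) = 1*sqrt(X) = sqrt(X))
-10*z(3)*(-64) = -10*sqrt(3)*(-64) = 640*sqrt(3)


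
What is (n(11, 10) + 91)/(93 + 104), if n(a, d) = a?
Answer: 102/197 ≈ 0.51777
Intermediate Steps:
(n(11, 10) + 91)/(93 + 104) = (11 + 91)/(93 + 104) = 102/197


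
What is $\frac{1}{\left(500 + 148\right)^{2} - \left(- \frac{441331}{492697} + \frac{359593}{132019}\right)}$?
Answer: $\frac{65045365243}{27312690140681640} \approx 2.3815 \cdot 10^{-6}$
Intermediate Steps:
$\frac{1}{\left(500 + 148\right)^{2} - \left(- \frac{441331}{492697} + \frac{359593}{132019}\right)} = \frac{1}{648^{2} - \frac{118906315032}{65045365243}} = \frac{1}{419904 + \left(- \frac{359593}{132019} + \frac{441331}{492697}\right)} = \frac{1}{419904 - \frac{118906315032}{65045365243}} = \frac{1}{\frac{27312690140681640}{65045365243}} = \frac{65045365243}{27312690140681640}$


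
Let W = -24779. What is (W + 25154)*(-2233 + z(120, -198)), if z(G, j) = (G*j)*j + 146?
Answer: 1763397375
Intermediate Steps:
z(G, j) = 146 + G*j² (z(G, j) = G*j² + 146 = 146 + G*j²)
(W + 25154)*(-2233 + z(120, -198)) = (-24779 + 25154)*(-2233 + (146 + 120*(-198)²)) = 375*(-2233 + (146 + 120*39204)) = 375*(-2233 + (146 + 4704480)) = 375*(-2233 + 4704626) = 375*4702393 = 1763397375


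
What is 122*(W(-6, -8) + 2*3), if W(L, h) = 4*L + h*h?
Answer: 5612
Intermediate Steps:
W(L, h) = h² + 4*L (W(L, h) = 4*L + h² = h² + 4*L)
122*(W(-6, -8) + 2*3) = 122*(((-8)² + 4*(-6)) + 2*3) = 122*((64 - 24) + 6) = 122*(40 + 6) = 122*46 = 5612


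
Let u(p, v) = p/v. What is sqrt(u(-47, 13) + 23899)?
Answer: 4*sqrt(252395)/13 ≈ 154.58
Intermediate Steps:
sqrt(u(-47, 13) + 23899) = sqrt(-47/13 + 23899) = sqrt(310640/13) = 4*sqrt(252395)/13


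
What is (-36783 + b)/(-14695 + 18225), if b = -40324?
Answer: -77107/3530 ≈ -21.843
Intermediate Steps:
(-36783 + b)/(-14695 + 18225) = (-36783 - 40324)/(-14695 + 18225) = -77107/3530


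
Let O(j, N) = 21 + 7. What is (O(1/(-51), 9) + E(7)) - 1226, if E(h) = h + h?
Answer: -1184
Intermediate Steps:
E(h) = 2*h
O(j, N) = 28
(O(1/(-51), 9) + E(7)) - 1226 = (28 + 2*7) - 1226 = (28 + 14) - 1226 = 42 - 1226 = -1184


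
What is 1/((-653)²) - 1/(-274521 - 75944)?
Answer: 776874/149441430185 ≈ 5.1985e-6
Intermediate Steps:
1/((-653)²) - 1/(-274521 - 75944) = 1/426409 - 1/(-350465) = 1/426409 - 1*(-1/350465) = 1/426409 + 1/350465 = 776874/149441430185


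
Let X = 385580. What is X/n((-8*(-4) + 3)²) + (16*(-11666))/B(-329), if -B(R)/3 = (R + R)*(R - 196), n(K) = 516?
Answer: 16653839479/22281525 ≈ 747.43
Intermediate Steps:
B(R) = -6*R*(-196 + R) (B(R) = -3*(R + R)*(R - 196) = -3*2*R*(-196 + R) = -6*R*(-196 + R))
X/n((-8*(-4) + 3)²) + (16*(-11666))/B(-329) = 385580/516 + (16*(-11666))/((6*(-329)*(196 - 1*(-329)))) = 385580*(1/516) - 186656*(-1/(1974*(196 + 329))) = 96395/129 - 186656/(6*(-329)*525) = 96395/129 - 186656/(-1036350) = 96395/129 - 186656*(-1/1036350) = 96395/129 + 93328/518175 = 16653839479/22281525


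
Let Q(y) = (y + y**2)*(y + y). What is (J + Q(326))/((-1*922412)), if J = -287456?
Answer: -17304262/230603 ≈ -75.039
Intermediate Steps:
Q(y) = 2*y*(y + y**2) (Q(y) = (y + y**2)*(2*y) = 2*y*(y + y**2))
(J + Q(326))/((-1*922412)) = (-287456 + 2*326**2*(1 + 326))/((-1*922412)) = (-287456 + 2*106276*327)/(-922412) = (-287456 + 69504504)*(-1/922412) = 69217048*(-1/922412) = -17304262/230603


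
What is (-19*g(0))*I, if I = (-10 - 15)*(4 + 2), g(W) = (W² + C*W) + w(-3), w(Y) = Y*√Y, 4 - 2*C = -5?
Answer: -8550*I*√3 ≈ -14809.0*I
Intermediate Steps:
C = 9/2 (C = 2 - ½*(-5) = 2 + 5/2 = 9/2 ≈ 4.5000)
w(Y) = Y^(3/2)
g(W) = W² + 9*W/2 - 3*I*√3 (g(W) = (W² + 9*W/2) + (-3)^(3/2) = (W² + 9*W/2) - 3*I*√3 = W² + 9*W/2 - 3*I*√3)
I = -150 (I = -25*6 = -150)
(-19*g(0))*I = -19*(0² + (9/2)*0 - 3*I*√3)*(-150) = -19*(0 + 0 - 3*I*√3)*(-150) = -(-57)*I*√3*(-150) = (57*I*√3)*(-150) = -8550*I*√3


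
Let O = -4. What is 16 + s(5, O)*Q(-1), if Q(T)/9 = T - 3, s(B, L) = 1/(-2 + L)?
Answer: 22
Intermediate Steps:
Q(T) = -27 + 9*T (Q(T) = 9*(T - 3) = 9*(-3 + T) = -27 + 9*T)
16 + s(5, O)*Q(-1) = 16 + (-27 + 9*(-1))/(-2 - 4) = 16 + (-27 - 9)/(-6) = 16 - ⅙*(-36) = 16 + 6 = 22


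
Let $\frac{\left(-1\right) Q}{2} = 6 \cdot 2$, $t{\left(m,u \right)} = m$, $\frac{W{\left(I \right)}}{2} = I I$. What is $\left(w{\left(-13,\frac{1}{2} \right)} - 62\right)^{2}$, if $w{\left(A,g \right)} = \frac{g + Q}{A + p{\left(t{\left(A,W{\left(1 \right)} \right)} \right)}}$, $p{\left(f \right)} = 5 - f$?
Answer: $\frac{444889}{100} \approx 4448.9$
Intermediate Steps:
$W{\left(I \right)} = 2 I^{2}$ ($W{\left(I \right)} = 2 I I = 2 I^{2}$)
$Q = -24$ ($Q = - 2 \cdot 6 \cdot 2 = \left(-2\right) 12 = -24$)
$w{\left(A,g \right)} = - \frac{24}{5} + \frac{g}{5}$ ($w{\left(A,g \right)} = \frac{g - 24}{A - \left(-5 + A\right)} = \frac{-24 + g}{5} = \left(-24 + g\right) \frac{1}{5} = - \frac{24}{5} + \frac{g}{5}$)
$\left(w{\left(-13,\frac{1}{2} \right)} - 62\right)^{2} = \left(\left(- \frac{24}{5} + \frac{1}{5 \cdot 2}\right) - 62\right)^{2} = \left(\left(- \frac{24}{5} + \frac{1}{5} \cdot \frac{1}{2}\right) - 62\right)^{2} = \left(\left(- \frac{24}{5} + \frac{1}{10}\right) - 62\right)^{2} = \left(- \frac{47}{10} - 62\right)^{2} = \left(- \frac{667}{10}\right)^{2} = \frac{444889}{100}$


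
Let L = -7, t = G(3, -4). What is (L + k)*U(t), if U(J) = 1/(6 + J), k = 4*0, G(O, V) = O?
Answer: -7/9 ≈ -0.77778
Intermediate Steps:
t = 3
k = 0
(L + k)*U(t) = (-7 + 0)/(6 + 3) = -7/9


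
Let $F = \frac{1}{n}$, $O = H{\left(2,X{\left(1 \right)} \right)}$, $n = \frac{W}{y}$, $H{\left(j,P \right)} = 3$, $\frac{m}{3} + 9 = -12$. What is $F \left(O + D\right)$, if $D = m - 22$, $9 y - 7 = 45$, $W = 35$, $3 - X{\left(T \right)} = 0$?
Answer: $- \frac{4264}{315} \approx -13.537$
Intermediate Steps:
$m = -63$ ($m = -27 + 3 \left(-12\right) = -27 - 36 = -63$)
$X{\left(T \right)} = 3$ ($X{\left(T \right)} = 3 - 0 = 3 + 0 = 3$)
$y = \frac{52}{9}$ ($y = \frac{7}{9} + \frac{1}{9} \cdot 45 = \frac{7}{9} + 5 = \frac{52}{9} \approx 5.7778$)
$n = \frac{315}{52}$ ($n = \frac{35}{\frac{52}{9}} = 35 \cdot \frac{9}{52} = \frac{315}{52} \approx 6.0577$)
$D = -85$ ($D = -63 - 22 = -85$)
$O = 3$
$F = \frac{52}{315}$ ($F = \frac{1}{\frac{315}{52}} = \frac{52}{315} \approx 0.16508$)
$F \left(O + D\right) = \frac{52 \left(3 - 85\right)}{315} = \frac{52}{315} \left(-82\right) = - \frac{4264}{315}$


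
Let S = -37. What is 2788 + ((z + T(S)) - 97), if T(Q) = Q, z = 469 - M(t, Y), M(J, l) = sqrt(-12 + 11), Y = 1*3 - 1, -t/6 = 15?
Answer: 3123 - I ≈ 3123.0 - 1.0*I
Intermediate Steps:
t = -90 (t = -6*15 = -90)
Y = 2 (Y = 3 - 1 = 2)
M(J, l) = I (M(J, l) = sqrt(-1) = I)
z = 469 - I ≈ 469.0 - 1.0*I
2788 + ((z + T(S)) - 97) = 2788 + (((469 - I) - 37) - 97) = 2788 + ((432 - I) - 97) = 2788 + (335 - I) = 3123 - I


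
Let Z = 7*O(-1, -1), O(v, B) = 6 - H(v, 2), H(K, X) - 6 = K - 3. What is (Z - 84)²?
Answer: 3136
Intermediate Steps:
H(K, X) = 3 + K (H(K, X) = 6 + (K - 3) = 6 + (-3 + K) = 3 + K)
O(v, B) = 3 - v (O(v, B) = 6 - (3 + v) = 6 + (-3 - v) = 3 - v)
Z = 28 (Z = 7*(3 - 1*(-1)) = 7*(3 + 1) = 7*4 = 28)
(Z - 84)² = (28 - 84)² = (-56)² = 3136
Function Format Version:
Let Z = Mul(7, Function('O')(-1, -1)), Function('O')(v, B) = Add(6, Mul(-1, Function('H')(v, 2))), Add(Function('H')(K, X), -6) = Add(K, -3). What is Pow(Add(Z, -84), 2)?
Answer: 3136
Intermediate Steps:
Function('H')(K, X) = Add(3, K) (Function('H')(K, X) = Add(6, Add(K, -3)) = Add(6, Add(-3, K)) = Add(3, K))
Function('O')(v, B) = Add(3, Mul(-1, v)) (Function('O')(v, B) = Add(6, Mul(-1, Add(3, v))) = Add(6, Add(-3, Mul(-1, v))) = Add(3, Mul(-1, v)))
Z = 28 (Z = Mul(7, Add(3, Mul(-1, -1))) = Mul(7, Add(3, 1)) = Mul(7, 4) = 28)
Pow(Add(Z, -84), 2) = Pow(Add(28, -84), 2) = Pow(-56, 2) = 3136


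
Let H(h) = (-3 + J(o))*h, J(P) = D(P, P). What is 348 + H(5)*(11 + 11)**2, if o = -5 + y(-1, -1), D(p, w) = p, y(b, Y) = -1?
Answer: -21432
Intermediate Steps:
o = -6 (o = -5 - 1 = -6)
J(P) = P
H(h) = -9*h (H(h) = (-3 - 6)*h = -9*h)
348 + H(5)*(11 + 11)**2 = 348 + (-9*5)*(11 + 11)**2 = 348 - 45*22**2 = 348 - 45*484 = 348 - 21780 = -21432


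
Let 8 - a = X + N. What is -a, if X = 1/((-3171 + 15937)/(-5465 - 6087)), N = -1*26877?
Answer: -171612731/6383 ≈ -26886.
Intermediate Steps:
N = -26877
X = -5776/6383 (X = 1/(12766/(-11552)) = 1/(12766*(-1/11552)) = 1/(-6383/5776) = -5776/6383 ≈ -0.90490)
a = 171612731/6383 (a = 8 - (-5776/6383 - 26877) = 8 - 1*(-171561667/6383) = 8 + 171561667/6383 = 171612731/6383 ≈ 26886.)
-a = -1*171612731/6383 = -171612731/6383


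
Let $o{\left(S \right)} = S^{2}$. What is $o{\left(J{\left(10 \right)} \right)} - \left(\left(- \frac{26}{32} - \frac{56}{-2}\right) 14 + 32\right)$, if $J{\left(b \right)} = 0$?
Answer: $- \frac{3301}{8} \approx -412.63$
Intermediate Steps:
$o{\left(J{\left(10 \right)} \right)} - \left(\left(- \frac{26}{32} - \frac{56}{-2}\right) 14 + 32\right) = 0^{2} - \left(\left(- \frac{26}{32} - \frac{56}{-2}\right) 14 + 32\right) = 0 - \left(\left(\left(-26\right) \frac{1}{32} - -28\right) 14 + 32\right) = 0 - \left(\left(- \frac{13}{16} + 28\right) 14 + 32\right) = 0 - \left(\frac{435}{16} \cdot 14 + 32\right) = 0 - \left(\frac{3045}{8} + 32\right) = 0 - \frac{3301}{8} = - \frac{3301}{8}$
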